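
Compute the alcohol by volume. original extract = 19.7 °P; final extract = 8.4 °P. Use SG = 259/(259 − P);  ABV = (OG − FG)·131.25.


OG = 259/(259 − 19.7) = 1.0823
FG = 259/(259 − 8.4) = 1.0335
ABV = (1.0823 − 1.0335)·131.25

6.4055 % ABV


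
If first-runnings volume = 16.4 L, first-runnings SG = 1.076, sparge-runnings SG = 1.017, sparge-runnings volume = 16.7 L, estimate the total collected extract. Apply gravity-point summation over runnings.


total = Σ (SG_i − 1)·1000·V_i
first = (1.076 − 1)·1000·16.4 = 1246.4000
sparge = (1.017 − 1)·1000·16.7 = 283.9000
total = 1246.4000 + 283.9000

1530.3000 gravity·L


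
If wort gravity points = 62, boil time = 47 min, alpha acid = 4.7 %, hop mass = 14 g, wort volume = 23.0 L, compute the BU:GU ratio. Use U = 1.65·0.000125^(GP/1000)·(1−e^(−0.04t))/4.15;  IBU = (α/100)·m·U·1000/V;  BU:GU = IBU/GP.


U = 1.65·0.000125^(62/1000)·(1−e^(−0.04·47))/4.15 = 0.1930
IBU = (4.7/100)·14·0.1930·1000/23.0 = 5.5212
BU:GU = 5.5212/62

0.0891


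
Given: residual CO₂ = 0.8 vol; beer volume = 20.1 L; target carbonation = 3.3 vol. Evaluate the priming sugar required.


sugar = (target − residual)·4.0·V
sugar = (3.3 − 0.8)·4.0·20.1

201.0000 g


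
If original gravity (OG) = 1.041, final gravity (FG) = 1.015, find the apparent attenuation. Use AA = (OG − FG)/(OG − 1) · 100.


AA = (1.041 − 1.015)/(1.041 − 1) · 100

63.4146 %


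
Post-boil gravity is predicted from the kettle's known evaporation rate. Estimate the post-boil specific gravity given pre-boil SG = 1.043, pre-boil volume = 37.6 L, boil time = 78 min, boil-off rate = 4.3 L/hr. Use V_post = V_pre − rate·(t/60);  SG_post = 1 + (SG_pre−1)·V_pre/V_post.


V_post = 37.6 − 4.3·(78/60) = 32.0100
SG_post = 1 + (1.043 − 1)·37.6/32.0100

1.0505


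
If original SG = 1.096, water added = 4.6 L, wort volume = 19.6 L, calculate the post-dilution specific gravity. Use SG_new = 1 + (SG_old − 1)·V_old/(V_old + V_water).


pts = (1.096 − 1)·1000·19.6/(19.6 + 4.6) = 77.7521
SG_new = 1 + 77.7521/1000

1.0778


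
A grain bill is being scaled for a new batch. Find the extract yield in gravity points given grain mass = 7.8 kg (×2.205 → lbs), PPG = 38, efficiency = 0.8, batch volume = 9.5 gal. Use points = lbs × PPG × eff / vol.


lbs = 7.8 × 2.205 = 17.1990
points = 17.1990 × 38 × 0.8 / 9.5

55.0368 points


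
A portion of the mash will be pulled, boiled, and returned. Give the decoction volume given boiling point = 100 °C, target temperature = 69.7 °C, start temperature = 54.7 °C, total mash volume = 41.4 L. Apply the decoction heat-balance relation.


V_dec = V_total·(T_target − T_start)/(T_boil − T_start)
V_dec = 41.4·(69.7 − 54.7)/(100 − 54.7)

13.7086 L


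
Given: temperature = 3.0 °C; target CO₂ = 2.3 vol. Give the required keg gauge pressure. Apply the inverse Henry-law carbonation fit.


psi = vols/(0.01821 + 0.09011·e^(−0.04·T)) − 14.695
psi = 2.3/(0.01821 + 0.09011·e^(−0.04·3.0)) − 14.695

8.7432 psi


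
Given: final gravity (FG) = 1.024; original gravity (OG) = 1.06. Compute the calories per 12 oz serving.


ABW = (OG−FG)·131.25·0.79/FG;  °P = 259 − 259/SG (for OG→OE and FG→AE);  RE = 0.1808·OE + 0.8192·AE;  Cal = (6.9·ABW + 4·(RE−0.1))·FG·3.55
ABW = (1.06 − 1.024)·131.25·0.79/1.024 = 3.6453
OE = 259 − 259/1.06 = 14.6604 °P
AE = 259 − 259/1.024 = 6.0703 °P
RE = 0.1808·14.6604 + 0.8192·6.0703 = 7.6234 °P
Cal = (6.9·3.6453 + 4·(7.6234−0.1))·1.024·3.55

200.8299 kcal


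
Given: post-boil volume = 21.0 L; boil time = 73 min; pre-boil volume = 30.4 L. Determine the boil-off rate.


rate = (V_pre − V_post) / (t_min/60)
rate = (30.4 − 21.0) / (73/60)

7.7260 L/hr


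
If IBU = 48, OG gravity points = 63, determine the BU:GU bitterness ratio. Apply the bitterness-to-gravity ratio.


BU:GU = IBU / OG_points
BU:GU = 48 / 63

0.7619


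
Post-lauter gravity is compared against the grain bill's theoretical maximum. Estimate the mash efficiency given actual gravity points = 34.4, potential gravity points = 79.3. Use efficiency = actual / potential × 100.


efficiency = 34.4 / 79.3 × 100

43.3796 %


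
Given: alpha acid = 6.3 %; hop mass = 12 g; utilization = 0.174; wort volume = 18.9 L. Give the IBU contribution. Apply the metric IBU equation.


IBU = (α/100)·mass·U·1000 / V
IBU = (6.3/100)·12·0.174·1000 / 18.9

6.9600 IBU


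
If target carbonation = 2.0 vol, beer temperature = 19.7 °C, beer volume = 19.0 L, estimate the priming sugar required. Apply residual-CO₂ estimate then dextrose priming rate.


residual = 14.695·(0.01821 + 0.09011·e^(−0.04·T));  sugar = (target − residual)·4.0·V
residual = 14.695·(0.01821 + 0.09011·e^(−0.04·19.7)) = 0.8698
sugar = (2.0 − 0.8698)·4.0·19.0

85.8978 g


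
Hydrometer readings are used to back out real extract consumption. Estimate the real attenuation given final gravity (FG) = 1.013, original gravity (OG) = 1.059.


AA = (OG−FG)/(OG−1)·100;  RA = AA·0.8192
AA = (1.059 − 1.013)/(1.059 − 1)·100 = 77.9661
RA = 77.9661·0.8192

63.8698 %


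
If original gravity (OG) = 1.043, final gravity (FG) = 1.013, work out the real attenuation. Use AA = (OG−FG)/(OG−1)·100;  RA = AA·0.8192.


AA = (1.043 − 1.013)/(1.043 − 1)·100 = 69.7674
RA = 69.7674·0.8192

57.1535 %


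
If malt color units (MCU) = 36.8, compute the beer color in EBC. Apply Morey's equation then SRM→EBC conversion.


SRM = 1.4922·MCU^0.6859;  EBC = SRM·1.97
SRM = 1.4922·36.8^0.6859 = 17.6947
EBC = 17.6947·1.97

34.8585 EBC


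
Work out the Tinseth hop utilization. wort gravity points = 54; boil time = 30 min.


U = 1.65·0.000125^(GP/1000) · (1 − e^(−0.04·t))/4.15
bigness = 1.65·0.000125^(54/1000) = 1.0156
boil_factor = (1 − e^(−0.04·30))/4.15 = 0.1684
U = 1.0156 · 0.1684

0.1710


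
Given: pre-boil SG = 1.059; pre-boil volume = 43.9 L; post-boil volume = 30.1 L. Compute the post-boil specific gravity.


SG_post = 1 + (SG_pre − 1)·V_pre/V_post
pts_pre = (1.059 − 1)·1000 = 59.0000
pts_post = 59.0000·43.9/30.1 = 86.0498
SG_post = 1 + 86.0498/1000

1.0860


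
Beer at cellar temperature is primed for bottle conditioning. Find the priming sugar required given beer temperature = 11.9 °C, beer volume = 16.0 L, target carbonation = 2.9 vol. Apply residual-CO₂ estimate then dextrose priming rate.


residual = 14.695·(0.01821 + 0.09011·e^(−0.04·T));  sugar = (target − residual)·4.0·V
residual = 14.695·(0.01821 + 0.09011·e^(−0.04·11.9)) = 1.0903
sugar = (2.9 − 1.0903)·4.0·16.0

115.8239 g


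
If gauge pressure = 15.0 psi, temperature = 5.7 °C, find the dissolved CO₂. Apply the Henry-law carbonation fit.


vols = (P + 14.695)·(0.01821 + 0.09011·e^(−0.04·T))
vols = (15.0 + 14.695)·(0.01821 + 0.09011·e^(−0.04·5.7))

2.6710 volumes


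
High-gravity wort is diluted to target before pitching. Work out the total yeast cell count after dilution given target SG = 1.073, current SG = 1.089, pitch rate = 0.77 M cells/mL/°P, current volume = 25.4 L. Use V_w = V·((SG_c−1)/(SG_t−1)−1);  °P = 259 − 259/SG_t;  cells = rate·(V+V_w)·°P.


V_w = 25.4·((1.089−1)/(1.073−1)−1) = 5.5671
V_final = 25.4 + 5.5671 = 30.9671
°P = 259 − 259/1.073 = 17.6207
cells = 0.77·30.9671·17.6207

420.1598 billion cells


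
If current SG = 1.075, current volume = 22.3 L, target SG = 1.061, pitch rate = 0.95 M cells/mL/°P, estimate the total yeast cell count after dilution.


V_w = V·((SG_c−1)/(SG_t−1)−1);  °P = 259 − 259/SG_t;  cells = rate·(V+V_w)·°P
V_w = 22.3·((1.075−1)/(1.061−1)−1) = 5.1180
V_final = 22.3 + 5.1180 = 27.4180
°P = 259 − 259/1.061 = 14.8907
cells = 0.95·27.4180·14.8907

387.8592 billion cells


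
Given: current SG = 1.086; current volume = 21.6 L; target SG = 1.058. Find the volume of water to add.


V_water = V·((SG_curr − 1)/(SG_target − 1) − 1)
V_water = 21.6·((1.086 − 1)/(1.058 − 1) − 1)

10.4276 L


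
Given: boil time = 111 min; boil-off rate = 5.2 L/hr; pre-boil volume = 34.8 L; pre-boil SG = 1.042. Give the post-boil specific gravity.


V_post = V_pre − rate·(t/60);  SG_post = 1 + (SG_pre−1)·V_pre/V_post
V_post = 34.8 − 5.2·(111/60) = 25.1800
SG_post = 1 + (1.042 − 1)·34.8/25.1800

1.0580


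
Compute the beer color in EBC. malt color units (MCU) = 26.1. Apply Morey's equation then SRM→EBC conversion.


SRM = 1.4922·MCU^0.6859;  EBC = SRM·1.97
SRM = 1.4922·26.1^0.6859 = 13.9798
EBC = 13.9798·1.97

27.5402 EBC


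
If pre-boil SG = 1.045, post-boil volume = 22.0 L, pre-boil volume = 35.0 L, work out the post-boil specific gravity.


SG_post = 1 + (SG_pre − 1)·V_pre/V_post
pts_pre = (1.045 − 1)·1000 = 45.0000
pts_post = 45.0000·35.0/22.0 = 71.5909
SG_post = 1 + 71.5909/1000

1.0716


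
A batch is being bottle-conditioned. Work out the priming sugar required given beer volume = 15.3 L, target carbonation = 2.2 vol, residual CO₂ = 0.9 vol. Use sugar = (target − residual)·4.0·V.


sugar = (2.2 − 0.9)·4.0·15.3

79.5600 g


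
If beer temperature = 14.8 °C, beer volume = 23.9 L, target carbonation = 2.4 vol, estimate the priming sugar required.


residual = 14.695·(0.01821 + 0.09011·e^(−0.04·T));  sugar = (target − residual)·4.0·V
residual = 14.695·(0.01821 + 0.09011·e^(−0.04·14.8)) = 1.0002
sugar = (2.4 − 1.0002)·4.0·23.9

133.8256 g


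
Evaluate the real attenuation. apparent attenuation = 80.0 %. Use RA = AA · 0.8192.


RA = 80.0 · 0.8192

65.5360 %


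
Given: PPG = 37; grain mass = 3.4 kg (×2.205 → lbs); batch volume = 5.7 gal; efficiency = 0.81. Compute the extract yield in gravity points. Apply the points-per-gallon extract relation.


points = lbs × PPG × eff / vol
lbs = 3.4 × 2.205 = 7.4970
points = 7.4970 × 37 × 0.81 / 5.7

39.4184 points


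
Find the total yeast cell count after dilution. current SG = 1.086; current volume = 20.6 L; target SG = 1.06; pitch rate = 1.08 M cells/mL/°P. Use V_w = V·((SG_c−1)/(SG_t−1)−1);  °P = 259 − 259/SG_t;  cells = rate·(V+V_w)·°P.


V_w = 20.6·((1.086−1)/(1.06−1)−1) = 8.9267
V_final = 20.6 + 8.9267 = 29.5267
°P = 259 − 259/1.06 = 14.6604
cells = 1.08·29.5267·14.6604

467.5018 billion cells


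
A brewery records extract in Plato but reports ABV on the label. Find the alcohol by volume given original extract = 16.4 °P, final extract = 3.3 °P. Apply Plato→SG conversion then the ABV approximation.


SG = 259/(259 − P);  ABV = (OG − FG)·131.25
OG = 259/(259 − 16.4) = 1.0676
FG = 259/(259 − 3.3) = 1.0129
ABV = (1.0676 − 1.0129)·131.25

7.1788 % ABV


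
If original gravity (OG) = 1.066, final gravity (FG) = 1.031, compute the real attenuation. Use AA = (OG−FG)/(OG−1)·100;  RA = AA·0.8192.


AA = (1.066 − 1.031)/(1.066 − 1)·100 = 53.0303
RA = 53.0303·0.8192

43.4424 %


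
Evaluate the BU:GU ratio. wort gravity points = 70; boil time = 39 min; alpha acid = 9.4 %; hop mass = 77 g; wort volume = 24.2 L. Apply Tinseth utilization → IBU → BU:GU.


U = 1.65·0.000125^(GP/1000)·(1−e^(−0.04t))/4.15;  IBU = (α/100)·m·U·1000/V;  BU:GU = IBU/GP
U = 1.65·0.000125^(70/1000)·(1−e^(−0.04·39))/4.15 = 0.1674
IBU = (9.4/100)·77·0.1674·1000/24.2 = 50.0697
BU:GU = 50.0697/70

0.7153


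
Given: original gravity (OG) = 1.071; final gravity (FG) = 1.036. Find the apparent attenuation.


AA = (OG − FG)/(OG − 1) · 100
AA = (1.071 − 1.036)/(1.071 − 1) · 100

49.2958 %


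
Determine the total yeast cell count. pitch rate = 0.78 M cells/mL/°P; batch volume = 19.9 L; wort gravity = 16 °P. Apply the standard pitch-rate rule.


cells (billions) = rate · V_L · °P
cells = 0.78 · 19.9 · 16

248.3520 billion cells


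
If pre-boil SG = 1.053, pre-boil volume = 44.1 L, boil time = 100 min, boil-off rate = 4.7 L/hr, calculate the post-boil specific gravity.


V_post = V_pre − rate·(t/60);  SG_post = 1 + (SG_pre−1)·V_pre/V_post
V_post = 44.1 − 4.7·(100/60) = 36.2667
SG_post = 1 + (1.053 − 1)·44.1/36.2667

1.0644


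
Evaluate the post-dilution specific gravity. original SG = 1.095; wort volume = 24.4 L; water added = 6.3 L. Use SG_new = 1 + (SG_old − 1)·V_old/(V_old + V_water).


pts = (1.095 − 1)·1000·24.4/(24.4 + 6.3) = 75.5049
SG_new = 1 + 75.5049/1000

1.0755


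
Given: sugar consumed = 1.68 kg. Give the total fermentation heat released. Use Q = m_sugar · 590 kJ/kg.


Q = 1.68 · 590

991.2000 kJ


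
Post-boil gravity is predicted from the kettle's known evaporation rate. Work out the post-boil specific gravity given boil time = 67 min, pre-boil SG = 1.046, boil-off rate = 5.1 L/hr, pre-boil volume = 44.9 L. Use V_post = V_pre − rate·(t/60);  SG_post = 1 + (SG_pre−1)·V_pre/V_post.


V_post = 44.9 − 5.1·(67/60) = 39.2050
SG_post = 1 + (1.046 − 1)·44.9/39.2050

1.0527


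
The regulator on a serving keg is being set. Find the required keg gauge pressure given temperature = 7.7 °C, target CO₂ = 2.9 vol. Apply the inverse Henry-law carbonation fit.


psi = vols/(0.01821 + 0.09011·e^(−0.04·T)) − 14.695
psi = 2.9/(0.01821 + 0.09011·e^(−0.04·7.7)) − 14.695

19.6517 psi


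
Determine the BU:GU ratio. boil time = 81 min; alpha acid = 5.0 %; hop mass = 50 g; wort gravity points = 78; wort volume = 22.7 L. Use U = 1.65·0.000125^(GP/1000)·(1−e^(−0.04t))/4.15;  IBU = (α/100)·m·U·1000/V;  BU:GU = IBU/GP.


U = 1.65·0.000125^(78/1000)·(1−e^(−0.04·81))/4.15 = 0.1895
IBU = (5.0/100)·50·0.1895·1000/22.7 = 20.8717
BU:GU = 20.8717/78

0.2676


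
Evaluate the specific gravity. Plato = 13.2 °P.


SG = 259/(259 − P)
SG = 259/(259 − 13.2)

1.0537


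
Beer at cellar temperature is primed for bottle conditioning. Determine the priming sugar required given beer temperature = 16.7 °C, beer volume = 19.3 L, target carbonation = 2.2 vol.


residual = 14.695·(0.01821 + 0.09011·e^(−0.04·T));  sugar = (target − residual)·4.0·V
residual = 14.695·(0.01821 + 0.09011·e^(−0.04·16.7)) = 0.9465
sugar = (2.2 − 0.9465)·4.0·19.3

96.7671 g


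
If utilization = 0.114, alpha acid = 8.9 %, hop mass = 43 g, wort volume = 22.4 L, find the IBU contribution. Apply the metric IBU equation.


IBU = (α/100)·mass·U·1000 / V
IBU = (8.9/100)·43·0.114·1000 / 22.4

19.4767 IBU


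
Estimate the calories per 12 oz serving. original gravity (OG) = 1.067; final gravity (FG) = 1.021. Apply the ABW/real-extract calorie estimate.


ABW = (OG−FG)·131.25·0.79/FG;  °P = 259 − 259/SG (for OG→OE and FG→AE);  RE = 0.1808·OE + 0.8192·AE;  Cal = (6.9·ABW + 4·(RE−0.1))·FG·3.55
ABW = (1.067 − 1.021)·131.25·0.79/1.021 = 4.6715
OE = 259 − 259/1.067 = 16.2634 °P
AE = 259 − 259/1.021 = 5.3271 °P
RE = 0.1808·16.2634 + 0.8192·5.3271 = 7.3044 °P
Cal = (6.9·4.6715 + 4·(7.3044−0.1))·1.021·3.55

221.2828 kcal


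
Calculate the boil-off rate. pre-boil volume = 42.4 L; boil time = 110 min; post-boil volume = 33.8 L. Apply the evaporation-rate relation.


rate = (V_pre − V_post) / (t_min/60)
rate = (42.4 − 33.8) / (110/60)

4.6909 L/hr


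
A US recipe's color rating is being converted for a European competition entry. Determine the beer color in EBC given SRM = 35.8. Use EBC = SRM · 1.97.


EBC = 35.8 · 1.97

70.5260 EBC


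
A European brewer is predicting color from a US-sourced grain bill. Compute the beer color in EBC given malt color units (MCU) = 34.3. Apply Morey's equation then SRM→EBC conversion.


SRM = 1.4922·MCU^0.6859;  EBC = SRM·1.97
SRM = 1.4922·34.3^0.6859 = 16.8611
EBC = 16.8611·1.97

33.2163 EBC


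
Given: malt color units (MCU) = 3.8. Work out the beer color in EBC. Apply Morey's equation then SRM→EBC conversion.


SRM = 1.4922·MCU^0.6859;  EBC = SRM·1.97
SRM = 1.4922·3.8^0.6859 = 3.7282
EBC = 3.7282·1.97

7.3446 EBC


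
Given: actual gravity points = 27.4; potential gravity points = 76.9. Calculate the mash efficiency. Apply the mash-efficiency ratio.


efficiency = actual / potential × 100
efficiency = 27.4 / 76.9 × 100

35.6307 %


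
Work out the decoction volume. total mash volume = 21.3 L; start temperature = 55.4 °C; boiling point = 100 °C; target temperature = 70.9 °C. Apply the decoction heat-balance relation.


V_dec = V_total·(T_target − T_start)/(T_boil − T_start)
V_dec = 21.3·(70.9 − 55.4)/(100 − 55.4)

7.4025 L


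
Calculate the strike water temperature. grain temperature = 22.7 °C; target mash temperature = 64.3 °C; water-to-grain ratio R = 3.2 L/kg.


T_strike = (0.41/R)·(T_mash − T_grain) + T_mash
T_strike = (0.41/3.2)·(64.3 − 22.7) + 64.3

69.6300 °C


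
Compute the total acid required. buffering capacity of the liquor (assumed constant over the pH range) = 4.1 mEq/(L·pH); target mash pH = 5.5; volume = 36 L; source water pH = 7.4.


acid = buffering capacity · (pH_source − pH_target) · V
acid = 4.1 · (7.4 − 5.5) · 36

280.4400 mEq


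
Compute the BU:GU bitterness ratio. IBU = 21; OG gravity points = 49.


BU:GU = IBU / OG_points
BU:GU = 21 / 49

0.4286


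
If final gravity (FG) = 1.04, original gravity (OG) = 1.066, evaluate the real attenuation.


AA = (OG−FG)/(OG−1)·100;  RA = AA·0.8192
AA = (1.066 − 1.04)/(1.066 − 1)·100 = 39.3939
RA = 39.3939·0.8192

32.2715 %


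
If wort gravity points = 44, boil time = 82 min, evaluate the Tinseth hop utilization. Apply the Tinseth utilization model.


U = 1.65·0.000125^(GP/1000) · (1 − e^(−0.04·t))/4.15
bigness = 1.65·0.000125^(44/1000) = 1.1111
boil_factor = (1 − e^(−0.04·82))/4.15 = 0.2319
U = 1.1111 · 0.2319

0.2577


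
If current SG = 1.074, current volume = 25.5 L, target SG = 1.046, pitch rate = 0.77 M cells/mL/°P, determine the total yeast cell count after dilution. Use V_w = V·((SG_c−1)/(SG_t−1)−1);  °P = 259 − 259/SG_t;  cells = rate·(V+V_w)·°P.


V_w = 25.5·((1.074−1)/(1.046−1)−1) = 15.5217
V_final = 25.5 + 15.5217 = 41.0217
°P = 259 − 259/1.046 = 11.3901
cells = 0.77·41.0217·11.3901

359.7748 billion cells


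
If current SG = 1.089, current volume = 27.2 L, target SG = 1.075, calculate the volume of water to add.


V_water = V·((SG_curr − 1)/(SG_target − 1) − 1)
V_water = 27.2·((1.089 − 1)/(1.075 − 1) − 1)

5.0773 L


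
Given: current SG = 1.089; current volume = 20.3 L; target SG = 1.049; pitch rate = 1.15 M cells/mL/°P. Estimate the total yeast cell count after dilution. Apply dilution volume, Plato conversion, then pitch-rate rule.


V_w = V·((SG_c−1)/(SG_t−1)−1);  °P = 259 − 259/SG_t;  cells = rate·(V+V_w)·°P
V_w = 20.3·((1.089−1)/(1.049−1)−1) = 16.5714
V_final = 20.3 + 16.5714 = 36.8714
°P = 259 − 259/1.049 = 12.0982
cells = 1.15·36.8714·12.0982

512.9891 billion cells


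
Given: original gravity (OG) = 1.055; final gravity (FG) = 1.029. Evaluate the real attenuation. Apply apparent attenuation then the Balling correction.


AA = (OG−FG)/(OG−1)·100;  RA = AA·0.8192
AA = (1.055 − 1.029)/(1.055 − 1)·100 = 47.2727
RA = 47.2727·0.8192

38.7258 %


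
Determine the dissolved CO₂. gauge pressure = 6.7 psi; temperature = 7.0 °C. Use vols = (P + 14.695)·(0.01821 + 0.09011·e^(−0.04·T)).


vols = (6.7 + 14.695)·(0.01821 + 0.09011·e^(−0.04·7.0))

1.8467 volumes


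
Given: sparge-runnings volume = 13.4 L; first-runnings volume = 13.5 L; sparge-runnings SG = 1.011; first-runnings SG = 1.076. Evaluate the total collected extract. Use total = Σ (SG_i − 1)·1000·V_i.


first = (1.076 − 1)·1000·13.5 = 1026.0000
sparge = (1.011 − 1)·1000·13.4 = 147.4000
total = 1026.0000 + 147.4000

1173.4000 gravity·L


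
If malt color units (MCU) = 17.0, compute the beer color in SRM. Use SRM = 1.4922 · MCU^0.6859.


SRM = 1.4922 · 17.0^0.6859

10.4182 SRM


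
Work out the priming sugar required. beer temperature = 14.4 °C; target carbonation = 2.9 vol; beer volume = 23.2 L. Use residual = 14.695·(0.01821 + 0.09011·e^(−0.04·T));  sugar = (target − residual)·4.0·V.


residual = 14.695·(0.01821 + 0.09011·e^(−0.04·14.4)) = 1.0120
sugar = (2.9 − 1.0120)·4.0·23.2

175.2095 g


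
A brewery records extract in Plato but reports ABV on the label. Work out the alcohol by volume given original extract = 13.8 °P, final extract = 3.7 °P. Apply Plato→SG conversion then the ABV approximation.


SG = 259/(259 − P);  ABV = (OG − FG)·131.25
OG = 259/(259 − 13.8) = 1.0563
FG = 259/(259 − 3.7) = 1.0145
ABV = (1.0563 − 1.0145)·131.25

5.4847 % ABV


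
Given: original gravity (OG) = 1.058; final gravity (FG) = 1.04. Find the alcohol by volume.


ABV = (OG − FG) · 131.25
ABV = (1.058 − 1.04) · 131.25

2.3625 % ABV


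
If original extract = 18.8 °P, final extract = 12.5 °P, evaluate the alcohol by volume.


SG = 259/(259 − P);  ABV = (OG − FG)·131.25
OG = 259/(259 − 18.8) = 1.0783
FG = 259/(259 − 12.5) = 1.0507
ABV = (1.0783 − 1.0507)·131.25

3.6170 % ABV


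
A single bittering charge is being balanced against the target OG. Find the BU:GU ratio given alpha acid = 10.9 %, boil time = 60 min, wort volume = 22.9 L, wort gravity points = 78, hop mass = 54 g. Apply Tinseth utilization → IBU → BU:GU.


U = 1.65·0.000125^(GP/1000)·(1−e^(−0.04t))/4.15;  IBU = (α/100)·m·U·1000/V;  BU:GU = IBU/GP
U = 1.65·0.000125^(78/1000)·(1−e^(−0.04·60))/4.15 = 0.1793
IBU = (10.9/100)·54·0.1793·1000/22.9 = 46.0976
BU:GU = 46.0976/78

0.5910


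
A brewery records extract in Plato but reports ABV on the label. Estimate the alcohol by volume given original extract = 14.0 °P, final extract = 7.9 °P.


SG = 259/(259 − P);  ABV = (OG − FG)·131.25
OG = 259/(259 − 14.0) = 1.0571
FG = 259/(259 − 7.9) = 1.0315
ABV = (1.0571 − 1.0315)·131.25

3.3707 % ABV


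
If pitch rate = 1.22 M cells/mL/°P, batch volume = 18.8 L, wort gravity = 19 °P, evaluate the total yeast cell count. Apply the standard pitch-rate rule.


cells (billions) = rate · V_L · °P
cells = 1.22 · 18.8 · 19

435.7840 billion cells


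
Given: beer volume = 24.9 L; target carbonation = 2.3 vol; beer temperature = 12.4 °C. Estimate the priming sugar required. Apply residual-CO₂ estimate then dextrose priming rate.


residual = 14.695·(0.01821 + 0.09011·e^(−0.04·T));  sugar = (target − residual)·4.0·V
residual = 14.695·(0.01821 + 0.09011·e^(−0.04·12.4)) = 1.0740
sugar = (2.3 − 1.0740)·4.0·24.9

122.1133 g


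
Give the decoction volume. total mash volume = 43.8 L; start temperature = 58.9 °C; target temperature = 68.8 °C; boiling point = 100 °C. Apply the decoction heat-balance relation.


V_dec = V_total·(T_target − T_start)/(T_boil − T_start)
V_dec = 43.8·(68.8 − 58.9)/(100 − 58.9)

10.5504 L


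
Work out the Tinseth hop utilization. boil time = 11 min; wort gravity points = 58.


U = 1.65·0.000125^(GP/1000) · (1 − e^(−0.04·t))/4.15
bigness = 1.65·0.000125^(58/1000) = 0.9797
boil_factor = (1 − e^(−0.04·11))/4.15 = 0.0858
U = 0.9797 · 0.0858

0.0840


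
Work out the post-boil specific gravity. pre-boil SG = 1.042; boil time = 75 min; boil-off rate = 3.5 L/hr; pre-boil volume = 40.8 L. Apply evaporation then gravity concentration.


V_post = V_pre − rate·(t/60);  SG_post = 1 + (SG_pre−1)·V_pre/V_post
V_post = 40.8 − 3.5·(75/60) = 36.4250
SG_post = 1 + (1.042 − 1)·40.8/36.4250

1.0470


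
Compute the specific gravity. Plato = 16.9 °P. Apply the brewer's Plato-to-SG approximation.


SG = 259/(259 − P)
SG = 259/(259 − 16.9)

1.0698


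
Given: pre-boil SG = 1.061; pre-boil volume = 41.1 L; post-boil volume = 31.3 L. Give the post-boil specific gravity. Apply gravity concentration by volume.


SG_post = 1 + (SG_pre − 1)·V_pre/V_post
pts_pre = (1.061 − 1)·1000 = 61.0000
pts_post = 61.0000·41.1/31.3 = 80.0990
SG_post = 1 + 80.0990/1000

1.0801


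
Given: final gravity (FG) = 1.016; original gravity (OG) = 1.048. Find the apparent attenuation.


AA = (OG − FG)/(OG − 1) · 100
AA = (1.048 − 1.016)/(1.048 − 1) · 100

66.6667 %


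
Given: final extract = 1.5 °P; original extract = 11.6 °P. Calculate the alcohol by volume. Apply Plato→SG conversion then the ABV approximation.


SG = 259/(259 − P);  ABV = (OG − FG)·131.25
OG = 259/(259 − 11.6) = 1.0469
FG = 259/(259 − 1.5) = 1.0058
ABV = (1.0469 − 1.0058)·131.25

5.3894 % ABV


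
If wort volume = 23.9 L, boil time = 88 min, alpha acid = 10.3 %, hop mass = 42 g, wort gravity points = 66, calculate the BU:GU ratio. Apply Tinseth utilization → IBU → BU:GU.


U = 1.65·0.000125^(GP/1000)·(1−e^(−0.04t))/4.15;  IBU = (α/100)·m·U·1000/V;  BU:GU = IBU/GP
U = 1.65·0.000125^(66/1000)·(1−e^(−0.04·88))/4.15 = 0.2132
IBU = (10.3/100)·42·0.2132·1000/23.9 = 38.5897
BU:GU = 38.5897/66

0.5847


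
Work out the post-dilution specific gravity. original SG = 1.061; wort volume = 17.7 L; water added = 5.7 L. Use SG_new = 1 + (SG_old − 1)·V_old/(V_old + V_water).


pts = (1.061 − 1)·1000·17.7/(17.7 + 5.7) = 46.1410
SG_new = 1 + 46.1410/1000

1.0461


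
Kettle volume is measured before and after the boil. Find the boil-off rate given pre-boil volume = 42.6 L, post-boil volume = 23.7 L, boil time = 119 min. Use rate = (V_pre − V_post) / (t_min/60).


rate = (42.6 − 23.7) / (119/60)

9.5294 L/hr


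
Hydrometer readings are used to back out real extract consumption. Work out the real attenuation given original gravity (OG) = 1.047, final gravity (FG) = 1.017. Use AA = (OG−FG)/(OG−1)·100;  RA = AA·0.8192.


AA = (1.047 − 1.017)/(1.047 − 1)·100 = 63.8298
RA = 63.8298·0.8192

52.2894 %


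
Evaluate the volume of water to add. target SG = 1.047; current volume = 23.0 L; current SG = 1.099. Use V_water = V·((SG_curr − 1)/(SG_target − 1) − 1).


V_water = 23.0·((1.099 − 1)/(1.047 − 1) − 1)

25.4468 L


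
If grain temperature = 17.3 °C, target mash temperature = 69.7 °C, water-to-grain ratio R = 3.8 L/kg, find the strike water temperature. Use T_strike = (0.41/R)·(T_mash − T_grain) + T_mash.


T_strike = (0.41/3.8)·(69.7 − 17.3) + 69.7

75.3537 °C


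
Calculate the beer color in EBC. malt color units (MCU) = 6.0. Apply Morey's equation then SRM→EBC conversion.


SRM = 1.4922·MCU^0.6859;  EBC = SRM·1.97
SRM = 1.4922·6.0^0.6859 = 5.0999
EBC = 5.0999·1.97

10.0468 EBC


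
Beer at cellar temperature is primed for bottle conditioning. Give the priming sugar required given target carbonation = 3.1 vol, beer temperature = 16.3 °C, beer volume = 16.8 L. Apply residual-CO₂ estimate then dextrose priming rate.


residual = 14.695·(0.01821 + 0.09011·e^(−0.04·T));  sugar = (target − residual)·4.0·V
residual = 14.695·(0.01821 + 0.09011·e^(−0.04·16.3)) = 0.9575
sugar = (3.1 − 0.9575)·4.0·16.8

143.9767 g


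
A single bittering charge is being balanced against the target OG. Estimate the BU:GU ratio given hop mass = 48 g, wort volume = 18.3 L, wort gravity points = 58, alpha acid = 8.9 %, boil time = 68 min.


U = 1.65·0.000125^(GP/1000)·(1−e^(−0.04t))/4.15;  IBU = (α/100)·m·U·1000/V;  BU:GU = IBU/GP
U = 1.65·0.000125^(58/1000)·(1−e^(−0.04·68))/4.15 = 0.2205
IBU = (8.9/100)·48·0.2205·1000/18.3 = 51.4804
BU:GU = 51.4804/58

0.8876


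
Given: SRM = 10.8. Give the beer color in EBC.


EBC = SRM · 1.97
EBC = 10.8 · 1.97

21.2760 EBC


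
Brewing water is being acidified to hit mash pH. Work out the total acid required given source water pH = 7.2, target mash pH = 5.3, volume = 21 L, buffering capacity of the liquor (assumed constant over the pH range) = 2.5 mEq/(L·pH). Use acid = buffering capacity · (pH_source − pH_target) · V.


acid = 2.5 · (7.2 − 5.3) · 21

99.7500 mEq


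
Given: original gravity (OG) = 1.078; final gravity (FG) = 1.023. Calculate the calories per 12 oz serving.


ABW = (OG−FG)·131.25·0.79/FG;  °P = 259 − 259/SG (for OG→OE and FG→AE);  RE = 0.1808·OE + 0.8192·AE;  Cal = (6.9·ABW + 4·(RE−0.1))·FG·3.55
ABW = (1.078 − 1.023)·131.25·0.79/1.023 = 5.5746
OE = 259 − 259/1.078 = 18.7403 °P
AE = 259 − 259/1.023 = 5.8231 °P
RE = 0.1808·18.7403 + 0.8192·5.8231 = 8.1585 °P
Cal = (6.9·5.5746 + 4·(8.1585−0.1))·1.023·3.55

256.7530 kcal


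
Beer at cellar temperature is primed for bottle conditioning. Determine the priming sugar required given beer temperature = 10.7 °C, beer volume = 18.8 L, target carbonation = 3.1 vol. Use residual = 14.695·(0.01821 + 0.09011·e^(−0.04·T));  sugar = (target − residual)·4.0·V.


residual = 14.695·(0.01821 + 0.09011·e^(−0.04·10.7)) = 1.1307
sugar = (3.1 − 1.1307)·4.0·18.8

148.0912 g


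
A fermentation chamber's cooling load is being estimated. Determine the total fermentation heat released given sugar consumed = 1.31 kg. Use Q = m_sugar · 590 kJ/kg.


Q = 1.31 · 590

772.9000 kJ


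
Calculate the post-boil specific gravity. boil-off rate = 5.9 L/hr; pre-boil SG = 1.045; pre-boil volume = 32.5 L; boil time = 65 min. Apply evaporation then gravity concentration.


V_post = V_pre − rate·(t/60);  SG_post = 1 + (SG_pre−1)·V_pre/V_post
V_post = 32.5 − 5.9·(65/60) = 26.1083
SG_post = 1 + (1.045 − 1)·32.5/26.1083

1.0560


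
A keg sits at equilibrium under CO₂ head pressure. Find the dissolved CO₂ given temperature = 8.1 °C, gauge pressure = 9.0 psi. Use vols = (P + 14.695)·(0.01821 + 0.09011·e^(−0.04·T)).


vols = (9.0 + 14.695)·(0.01821 + 0.09011·e^(−0.04·8.1))

1.9757 volumes


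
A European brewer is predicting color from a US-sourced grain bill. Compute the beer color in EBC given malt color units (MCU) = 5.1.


SRM = 1.4922·MCU^0.6859;  EBC = SRM·1.97
SRM = 1.4922·5.1^0.6859 = 4.5619
EBC = 4.5619·1.97

8.9870 EBC


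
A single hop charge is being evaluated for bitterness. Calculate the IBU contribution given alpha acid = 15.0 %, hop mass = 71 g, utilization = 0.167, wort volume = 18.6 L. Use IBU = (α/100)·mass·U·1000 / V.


IBU = (15.0/100)·71·0.167·1000 / 18.6

95.6210 IBU


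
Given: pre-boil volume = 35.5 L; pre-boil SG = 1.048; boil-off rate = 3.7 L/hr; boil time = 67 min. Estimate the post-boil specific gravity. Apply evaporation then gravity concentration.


V_post = V_pre − rate·(t/60);  SG_post = 1 + (SG_pre−1)·V_pre/V_post
V_post = 35.5 − 3.7·(67/60) = 31.3683
SG_post = 1 + (1.048 − 1)·35.5/31.3683

1.0543


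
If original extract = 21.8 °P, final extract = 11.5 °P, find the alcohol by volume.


SG = 259/(259 − P);  ABV = (OG − FG)·131.25
OG = 259/(259 − 21.8) = 1.0919
FG = 259/(259 − 11.5) = 1.0465
ABV = (1.0919 − 1.0465)·131.25

5.9641 % ABV


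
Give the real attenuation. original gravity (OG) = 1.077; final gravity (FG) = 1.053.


AA = (OG−FG)/(OG−1)·100;  RA = AA·0.8192
AA = (1.077 − 1.053)/(1.077 − 1)·100 = 31.1688
RA = 31.1688·0.8192

25.5335 %


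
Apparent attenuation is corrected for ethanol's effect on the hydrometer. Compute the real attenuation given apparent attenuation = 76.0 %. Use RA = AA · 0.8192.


RA = 76.0 · 0.8192

62.2592 %


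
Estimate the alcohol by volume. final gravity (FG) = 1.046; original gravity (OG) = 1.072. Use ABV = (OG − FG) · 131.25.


ABV = (1.072 − 1.046) · 131.25

3.4125 % ABV


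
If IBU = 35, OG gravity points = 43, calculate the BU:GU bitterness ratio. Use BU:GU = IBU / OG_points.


BU:GU = 35 / 43

0.8140


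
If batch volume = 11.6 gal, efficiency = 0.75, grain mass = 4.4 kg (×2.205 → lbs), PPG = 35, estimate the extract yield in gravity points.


points = lbs × PPG × eff / vol
lbs = 4.4 × 2.205 = 9.7020
points = 9.7020 × 35 × 0.75 / 11.6

21.9550 points


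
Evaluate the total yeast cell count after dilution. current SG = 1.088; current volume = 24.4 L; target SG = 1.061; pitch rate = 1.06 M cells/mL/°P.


V_w = V·((SG_c−1)/(SG_t−1)−1);  °P = 259 − 259/SG_t;  cells = rate·(V+V_w)·°P
V_w = 24.4·((1.088−1)/(1.061−1)−1) = 10.8000
V_final = 24.4 + 10.8000 = 35.2000
°P = 259 − 259/1.061 = 14.8907
cells = 1.06·35.2000·14.8907

555.6006 billion cells


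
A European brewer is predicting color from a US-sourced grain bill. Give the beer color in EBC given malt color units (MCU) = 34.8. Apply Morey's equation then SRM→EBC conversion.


SRM = 1.4922·MCU^0.6859;  EBC = SRM·1.97
SRM = 1.4922·34.8^0.6859 = 17.0293
EBC = 17.0293·1.97

33.5477 EBC


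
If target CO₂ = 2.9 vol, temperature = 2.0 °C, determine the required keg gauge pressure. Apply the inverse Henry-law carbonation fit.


psi = vols/(0.01821 + 0.09011·e^(−0.04·T)) − 14.695
psi = 2.9/(0.01821 + 0.09011·e^(−0.04·2.0)) − 14.695

13.9069 psi


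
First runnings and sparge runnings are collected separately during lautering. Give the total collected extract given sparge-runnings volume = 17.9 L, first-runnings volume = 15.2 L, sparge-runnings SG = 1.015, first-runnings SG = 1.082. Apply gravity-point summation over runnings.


total = Σ (SG_i − 1)·1000·V_i
first = (1.082 − 1)·1000·15.2 = 1246.4000
sparge = (1.015 − 1)·1000·17.9 = 268.5000
total = 1246.4000 + 268.5000

1514.9000 gravity·L


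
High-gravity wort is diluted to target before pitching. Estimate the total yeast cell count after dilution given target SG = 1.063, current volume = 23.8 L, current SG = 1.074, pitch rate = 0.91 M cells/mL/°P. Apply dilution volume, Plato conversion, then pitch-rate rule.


V_w = V·((SG_c−1)/(SG_t−1)−1);  °P = 259 − 259/SG_t;  cells = rate·(V+V_w)·°P
V_w = 23.8·((1.074−1)/(1.063−1)−1) = 4.1556
V_final = 23.8 + 4.1556 = 27.9556
°P = 259 − 259/1.063 = 15.3500
cells = 0.91·27.9556·15.3500

390.4960 billion cells


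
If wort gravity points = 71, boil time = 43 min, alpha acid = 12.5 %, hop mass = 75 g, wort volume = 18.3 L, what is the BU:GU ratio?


U = 1.65·0.000125^(GP/1000)·(1−e^(−0.04t))/4.15;  IBU = (α/100)·m·U·1000/V;  BU:GU = IBU/GP
U = 1.65·0.000125^(71/1000)·(1−e^(−0.04·43))/4.15 = 0.1724
IBU = (12.5/100)·75·0.1724·1000/18.3 = 88.3374
BU:GU = 88.3374/71

1.2442


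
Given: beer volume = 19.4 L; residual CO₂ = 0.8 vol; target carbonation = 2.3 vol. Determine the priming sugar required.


sugar = (target − residual)·4.0·V
sugar = (2.3 − 0.8)·4.0·19.4

116.4000 g


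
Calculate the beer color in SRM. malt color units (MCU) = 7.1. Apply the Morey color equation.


SRM = 1.4922 · MCU^0.6859
SRM = 1.4922 · 7.1^0.6859

5.7241 SRM


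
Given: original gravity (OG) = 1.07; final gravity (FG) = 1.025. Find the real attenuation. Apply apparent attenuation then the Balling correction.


AA = (OG−FG)/(OG−1)·100;  RA = AA·0.8192
AA = (1.07 − 1.025)/(1.07 − 1)·100 = 64.2857
RA = 64.2857·0.8192

52.6629 %


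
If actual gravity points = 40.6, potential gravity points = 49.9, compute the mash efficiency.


efficiency = actual / potential × 100
efficiency = 40.6 / 49.9 × 100

81.3627 %


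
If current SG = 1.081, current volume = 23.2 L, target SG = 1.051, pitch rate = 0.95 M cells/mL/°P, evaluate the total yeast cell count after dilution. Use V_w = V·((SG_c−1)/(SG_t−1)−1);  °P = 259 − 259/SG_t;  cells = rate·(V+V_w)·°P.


V_w = 23.2·((1.081−1)/(1.051−1)−1) = 13.6471
V_final = 23.2 + 13.6471 = 36.8471
°P = 259 − 259/1.051 = 12.5680
cells = 0.95·36.8471·12.5680

439.9402 billion cells


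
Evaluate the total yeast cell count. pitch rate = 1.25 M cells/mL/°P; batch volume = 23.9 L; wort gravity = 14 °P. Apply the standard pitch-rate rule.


cells (billions) = rate · V_L · °P
cells = 1.25 · 23.9 · 14

418.2500 billion cells


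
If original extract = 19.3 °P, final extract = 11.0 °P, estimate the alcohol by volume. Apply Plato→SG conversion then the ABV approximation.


SG = 259/(259 − P);  ABV = (OG − FG)·131.25
OG = 259/(259 − 19.3) = 1.0805
FG = 259/(259 − 11.0) = 1.0444
ABV = (1.0805 − 1.0444)·131.25

4.7463 % ABV


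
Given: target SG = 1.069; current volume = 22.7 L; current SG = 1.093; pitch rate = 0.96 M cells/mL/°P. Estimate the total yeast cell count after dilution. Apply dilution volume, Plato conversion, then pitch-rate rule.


V_w = V·((SG_c−1)/(SG_t−1)−1);  °P = 259 − 259/SG_t;  cells = rate·(V+V_w)·°P
V_w = 22.7·((1.093−1)/(1.069−1)−1) = 7.8957
V_final = 22.7 + 7.8957 = 30.5957
°P = 259 − 259/1.069 = 16.7175
cells = 0.96·30.5957·16.7175

491.0233 billion cells


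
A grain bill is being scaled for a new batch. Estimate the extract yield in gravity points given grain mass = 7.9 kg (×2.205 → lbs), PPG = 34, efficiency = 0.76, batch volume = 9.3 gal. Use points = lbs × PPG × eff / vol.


lbs = 7.9 × 2.205 = 17.4195
points = 17.4195 × 34 × 0.76 / 9.3

48.4000 points


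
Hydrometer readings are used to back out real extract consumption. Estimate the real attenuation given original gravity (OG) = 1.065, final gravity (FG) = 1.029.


AA = (OG−FG)/(OG−1)·100;  RA = AA·0.8192
AA = (1.065 − 1.029)/(1.065 − 1)·100 = 55.3846
RA = 55.3846·0.8192

45.3711 %


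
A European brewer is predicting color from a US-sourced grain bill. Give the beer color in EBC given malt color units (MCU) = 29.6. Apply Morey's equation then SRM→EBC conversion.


SRM = 1.4922·MCU^0.6859;  EBC = SRM·1.97
SRM = 1.4922·29.6^0.6859 = 15.2400
EBC = 15.2400·1.97

30.0229 EBC


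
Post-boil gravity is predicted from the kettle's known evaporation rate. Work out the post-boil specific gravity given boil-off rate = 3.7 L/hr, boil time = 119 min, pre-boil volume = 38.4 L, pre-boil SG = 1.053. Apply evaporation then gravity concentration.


V_post = V_pre − rate·(t/60);  SG_post = 1 + (SG_pre−1)·V_pre/V_post
V_post = 38.4 − 3.7·(119/60) = 31.0617
SG_post = 1 + (1.053 − 1)·38.4/31.0617

1.0655


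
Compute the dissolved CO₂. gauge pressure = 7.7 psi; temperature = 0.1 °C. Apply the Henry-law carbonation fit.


vols = (P + 14.695)·(0.01821 + 0.09011·e^(−0.04·T))
vols = (7.7 + 14.695)·(0.01821 + 0.09011·e^(−0.04·0.1))

2.4178 volumes


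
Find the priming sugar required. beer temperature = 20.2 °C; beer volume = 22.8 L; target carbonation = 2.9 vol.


residual = 14.695·(0.01821 + 0.09011·e^(−0.04·T));  sugar = (target − residual)·4.0·V
residual = 14.695·(0.01821 + 0.09011·e^(−0.04·20.2)) = 0.8578
sugar = (2.9 − 0.8578)·4.0·22.8

186.2449 g


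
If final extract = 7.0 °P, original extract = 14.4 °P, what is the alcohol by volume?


SG = 259/(259 − P);  ABV = (OG − FG)·131.25
OG = 259/(259 − 14.4) = 1.0589
FG = 259/(259 − 7.0) = 1.0278
ABV = (1.0589 − 1.0278)·131.25

4.0811 % ABV


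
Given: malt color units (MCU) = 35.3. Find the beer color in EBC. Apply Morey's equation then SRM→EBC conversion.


SRM = 1.4922·MCU^0.6859;  EBC = SRM·1.97
SRM = 1.4922·35.3^0.6859 = 17.1967
EBC = 17.1967·1.97

33.8775 EBC


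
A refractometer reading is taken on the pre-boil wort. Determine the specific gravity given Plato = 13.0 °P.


SG = 259/(259 − P)
SG = 259/(259 − 13.0)

1.0528


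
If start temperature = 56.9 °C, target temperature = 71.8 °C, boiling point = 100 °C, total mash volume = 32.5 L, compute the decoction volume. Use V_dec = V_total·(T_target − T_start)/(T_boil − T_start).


V_dec = 32.5·(71.8 − 56.9)/(100 − 56.9)

11.2355 L


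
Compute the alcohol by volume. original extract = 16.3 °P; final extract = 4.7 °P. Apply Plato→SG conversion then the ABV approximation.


SG = 259/(259 − P);  ABV = (OG − FG)·131.25
OG = 259/(259 − 16.3) = 1.0672
FG = 259/(259 − 4.7) = 1.0185
ABV = (1.0672 − 1.0185)·131.25

6.3891 % ABV
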